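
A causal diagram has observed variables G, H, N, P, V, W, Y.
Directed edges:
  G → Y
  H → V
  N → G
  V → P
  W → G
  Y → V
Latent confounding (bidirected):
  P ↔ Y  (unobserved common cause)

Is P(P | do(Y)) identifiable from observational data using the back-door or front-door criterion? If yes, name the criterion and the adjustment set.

desc(Y)\{Y}={P,V}; candidates ⊆ {G,H,N,W}.
Y↔P: latent back-door arc(s) into Y.
size 0: {}; under {} Y still reaches {G,N,P,W} ∋ P.
size 1: {G}, {H}, {N} …(+1); under {G} Y still reaches {P} ∋ P.
size 2: {G,H}, {G,N}, {G,W} …(+3); under {G,H} Y still reaches {P} ∋ P.
Y↔P cannot be blocked by any observed set — no back-door set.
{V}: (i) intercepts every directed Y→P path; (ii) no back-door Y→{V}; (iii) {Y} blocks every back-door {V}→P. Front-door holds.
P(P|do(Y)) = Σ_{V} P(V|Y) Σ_{Y'} P(P|V,Y')P(Y').

P(P|do(Y)): frontdoor, adjust for {V}.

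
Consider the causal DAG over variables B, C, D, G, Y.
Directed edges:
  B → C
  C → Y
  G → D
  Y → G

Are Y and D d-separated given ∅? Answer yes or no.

Bayes-Ball from Y | ∅ reaches {B,C,D,G}.
D ∈ reach(Y|∅) ⇒ Y ⊥̸ D | ∅.

No — Y and D are d-connected given ∅.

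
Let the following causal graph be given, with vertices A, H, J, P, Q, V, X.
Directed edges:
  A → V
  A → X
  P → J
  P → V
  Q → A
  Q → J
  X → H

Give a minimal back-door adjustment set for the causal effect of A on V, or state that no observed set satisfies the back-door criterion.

desc(A)\{A}={H,V,X}; candidates ⊆ {J,P,Q}.
∅: A⊥V given ∅ in G with A→· removed — back-door holds.

A→V: minimal back-door set ∅.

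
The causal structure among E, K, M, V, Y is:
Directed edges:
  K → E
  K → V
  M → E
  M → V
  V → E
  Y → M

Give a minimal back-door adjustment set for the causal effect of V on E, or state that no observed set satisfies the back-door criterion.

desc(V)\{V}={E}; candidates ⊆ {K,M,Y}.
size 0: {}; under {} V still reaches {E,K,M,Y} ∋ E.
size 1: {K}, {M}, {Y}; under {K} V still reaches {E,M,Y} ∋ E.
{K,M}: V⊥E given {K,M} in G with V→· removed — back-door holds.

V→E: minimal back-door set {K, M}.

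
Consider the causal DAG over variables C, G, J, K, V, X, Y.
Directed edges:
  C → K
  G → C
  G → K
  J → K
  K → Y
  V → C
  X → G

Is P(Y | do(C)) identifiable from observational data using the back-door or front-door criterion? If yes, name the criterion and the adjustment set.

P(Y|do(C)): backdoor, adjust for {G}.

desc(C)\{C}={K,Y}; candidates ⊆ {G,J,V,X}.
size 0: {}; under {} C still reaches {G,K,V,X,Y} ∋ Y.
{G}: C⊥Y given {G} in G with C→· removed — back-door holds.
P(Y|do(C)) = Σ_{G} P(Y|C,G)·P(G).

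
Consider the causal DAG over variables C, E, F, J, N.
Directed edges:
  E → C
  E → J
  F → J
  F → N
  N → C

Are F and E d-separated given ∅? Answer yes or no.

Yes — F ⊥ E | ∅.

Bayes-Ball from F | ∅ reaches {C,J,N}.
E ∉ reach(F|∅) ⇒ F ⊥ E | ∅.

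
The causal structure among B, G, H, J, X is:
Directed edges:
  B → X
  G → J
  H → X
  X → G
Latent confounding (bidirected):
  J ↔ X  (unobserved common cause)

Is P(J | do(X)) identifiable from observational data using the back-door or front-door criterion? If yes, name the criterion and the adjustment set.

desc(X)\{X}={G,J}; candidates ⊆ {B,H}.
X↔J: latent back-door arc(s) into X.
size 0: {}; under {} X still reaches {B,H,J} ∋ J.
size 1: {B}, {H}; under {B} X still reaches {H,J} ∋ J.
size 2: {B,H}; under {B,H} X still reaches {J} ∋ J.
X↔J cannot be blocked by any observed set — no back-door set.
{G}: (i) intercepts every directed X→J path; (ii) no back-door X→{G}; (iii) {X} blocks every back-door {G}→J. Front-door holds.
P(J|do(X)) = Σ_{G} P(G|X) Σ_{X'} P(J|G,X')P(X').

P(J|do(X)): frontdoor, adjust for {G}.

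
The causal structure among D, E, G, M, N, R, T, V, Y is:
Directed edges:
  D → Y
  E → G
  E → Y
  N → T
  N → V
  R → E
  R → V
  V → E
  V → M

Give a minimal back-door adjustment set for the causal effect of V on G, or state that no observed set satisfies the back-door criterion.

V→G: minimal back-door set {R}.

desc(V)\{V}={E,G,M,Y}; candidates ⊆ {D,N,R,T}.
size 0: {}; under {} V still reaches {E,G,N,R,T,Y} ∋ G.
{R}: V⊥G given {R} in G with V→· removed — back-door holds.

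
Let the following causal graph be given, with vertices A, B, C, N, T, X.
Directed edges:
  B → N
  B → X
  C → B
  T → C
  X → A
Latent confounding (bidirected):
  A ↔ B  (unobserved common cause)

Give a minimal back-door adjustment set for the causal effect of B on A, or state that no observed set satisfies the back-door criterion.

desc(B)\{B}={A,N,X}; candidates ⊆ {C,T}.
B↔A: latent back-door arc(s) into B.
size 0: {}; under {} B still reaches {A,C,T} ∋ A.
size 1: {C}, {T}; under {C} B still reaches {A} ∋ A.
size 2: {C,T}; under {C,T} B still reaches {A} ∋ A.
B↔A cannot be blocked by any observed set — no back-door set.

B→A: no observed back-door set.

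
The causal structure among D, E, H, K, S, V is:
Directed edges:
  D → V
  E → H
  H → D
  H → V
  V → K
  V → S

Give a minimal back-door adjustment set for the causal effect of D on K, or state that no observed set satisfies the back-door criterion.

desc(D)\{D}={K,S,V}; candidates ⊆ {E,H}.
size 0: {}; under {} D still reaches {E,H,K,S,V} ∋ K.
{H}: D⊥K given {H} in G with D→· removed — back-door holds.

D→K: minimal back-door set {H}.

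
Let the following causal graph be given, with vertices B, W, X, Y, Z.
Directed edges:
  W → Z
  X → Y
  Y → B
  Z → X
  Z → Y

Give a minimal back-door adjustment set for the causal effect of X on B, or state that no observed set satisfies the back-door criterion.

X→B: minimal back-door set {Z}.

desc(X)\{X}={B,Y}; candidates ⊆ {W,Z}.
size 0: {}; under {} X still reaches {B,W,Y,Z} ∋ B.
{Z}: X⊥B given {Z} in G with X→· removed — back-door holds.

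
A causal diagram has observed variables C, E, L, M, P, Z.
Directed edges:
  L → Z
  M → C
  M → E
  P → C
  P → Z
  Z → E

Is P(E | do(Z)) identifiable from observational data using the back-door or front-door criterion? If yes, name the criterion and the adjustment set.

P(E|do(Z)): backdoor, adjust for ∅.

desc(Z)\{Z}={E}; candidates ⊆ {C,L,M,P}.
∅: Z⊥E given ∅ in G with Z→· removed — back-door holds.
P(E|do(Z)) = P(E|Z) — no adjustment needed.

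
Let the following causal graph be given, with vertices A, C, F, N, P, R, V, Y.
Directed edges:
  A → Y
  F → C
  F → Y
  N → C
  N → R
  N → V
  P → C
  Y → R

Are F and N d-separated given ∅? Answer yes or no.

Yes — F ⊥ N | ∅.

Bayes-Ball from F | ∅ reaches {C,R,Y}.
N ∉ reach(F|∅) ⇒ F ⊥ N | ∅.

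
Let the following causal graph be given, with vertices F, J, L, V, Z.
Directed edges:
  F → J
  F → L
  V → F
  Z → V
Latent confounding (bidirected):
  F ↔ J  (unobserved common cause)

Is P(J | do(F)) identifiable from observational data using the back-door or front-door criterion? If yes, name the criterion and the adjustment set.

desc(F)\{F}={J,L}; candidates ⊆ {V,Z}.
F↔J: latent back-door arc(s) into F.
size 0: {}; under {} F still reaches {J,V,Z} ∋ J.
size 1: {V}, {Z}; under {V} F still reaches {J} ∋ J.
size 2: {V,Z}; under {V,Z} F still reaches {J} ∋ J.
F↔J cannot be blocked by any observed set — no back-door set.
No mediator lies on a directed F→…→J path.
Neither criterion identifies P(J|do(F)) in this graph.

P(J|do(F)): not identifiable (no BD/FD set).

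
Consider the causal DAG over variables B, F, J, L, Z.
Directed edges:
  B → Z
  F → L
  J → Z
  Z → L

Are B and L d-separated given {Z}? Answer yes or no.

Yes — B ⊥ L | {Z}.

Bayes-Ball from B | {Z} reaches {J}.
L ∉ reach(B|{Z}) ⇒ B ⊥ L | {Z}.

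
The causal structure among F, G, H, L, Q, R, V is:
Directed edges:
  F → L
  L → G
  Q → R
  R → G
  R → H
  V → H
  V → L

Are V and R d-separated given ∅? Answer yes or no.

Bayes-Ball from V | ∅ reaches {G,H,L}.
R ∉ reach(V|∅) ⇒ V ⊥ R | ∅.

Yes — V ⊥ R | ∅.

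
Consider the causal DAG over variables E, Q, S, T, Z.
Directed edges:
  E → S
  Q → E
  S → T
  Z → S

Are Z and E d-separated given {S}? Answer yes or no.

No — Z and E are d-connected given {S}.

Bayes-Ball from Z | {S} reaches {E,Q}.
E ∈ reach(Z|{S}) ⇒ Z ⊥̸ E | {S}.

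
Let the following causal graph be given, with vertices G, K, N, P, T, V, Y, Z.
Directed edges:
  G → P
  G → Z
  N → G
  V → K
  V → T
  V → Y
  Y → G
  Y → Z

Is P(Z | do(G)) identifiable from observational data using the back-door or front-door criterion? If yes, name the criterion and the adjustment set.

desc(G)\{G}={P,Z}; candidates ⊆ {K,N,T,V,Y}.
size 0: {}; under {} G still reaches {K,N,T,V,Y,Z} ∋ Z.
{Y}: G⊥Z given {Y} in G with G→· removed — back-door holds.
P(Z|do(G)) = Σ_{Y} P(Z|G,Y)·P(Y).

P(Z|do(G)): backdoor, adjust for {Y}.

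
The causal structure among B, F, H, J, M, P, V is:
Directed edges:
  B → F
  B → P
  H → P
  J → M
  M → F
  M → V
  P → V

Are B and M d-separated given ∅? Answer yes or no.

Bayes-Ball from B | ∅ reaches {F,P,V}.
M ∉ reach(B|∅) ⇒ B ⊥ M | ∅.

Yes — B ⊥ M | ∅.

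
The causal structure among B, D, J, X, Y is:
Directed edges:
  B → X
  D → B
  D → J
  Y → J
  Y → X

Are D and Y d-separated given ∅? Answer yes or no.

Yes — D ⊥ Y | ∅.

Bayes-Ball from D | ∅ reaches {B,J,X}.
Y ∉ reach(D|∅) ⇒ D ⊥ Y | ∅.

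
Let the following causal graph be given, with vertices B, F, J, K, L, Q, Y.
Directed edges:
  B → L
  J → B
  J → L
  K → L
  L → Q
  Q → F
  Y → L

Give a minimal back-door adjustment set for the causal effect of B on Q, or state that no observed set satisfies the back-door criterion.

desc(B)\{B}={F,L,Q}; candidates ⊆ {J,K,Y}.
size 0: {}; under {} B still reaches {F,J,L,Q} ∋ Q.
{J}: B⊥Q given {J} in G with B→· removed — back-door holds.

B→Q: minimal back-door set {J}.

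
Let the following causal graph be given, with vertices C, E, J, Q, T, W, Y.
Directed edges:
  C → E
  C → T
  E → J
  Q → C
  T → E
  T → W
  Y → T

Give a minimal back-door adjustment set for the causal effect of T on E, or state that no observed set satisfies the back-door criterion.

T→E: minimal back-door set {C}.

desc(T)\{T}={E,J,W}; candidates ⊆ {C,Q,Y}.
size 0: {}; under {} T still reaches {C,E,J,Q,Y} ∋ E.
{C}: T⊥E given {C} in G with T→· removed — back-door holds.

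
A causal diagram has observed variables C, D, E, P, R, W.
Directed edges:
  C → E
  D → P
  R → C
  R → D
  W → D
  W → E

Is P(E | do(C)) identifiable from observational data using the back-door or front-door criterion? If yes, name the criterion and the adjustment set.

P(E|do(C)): backdoor, adjust for ∅.

desc(C)\{C}={E}; candidates ⊆ {D,P,R,W}.
∅: C⊥E given ∅ in G with C→· removed — back-door holds.
P(E|do(C)) = P(E|C) — no adjustment needed.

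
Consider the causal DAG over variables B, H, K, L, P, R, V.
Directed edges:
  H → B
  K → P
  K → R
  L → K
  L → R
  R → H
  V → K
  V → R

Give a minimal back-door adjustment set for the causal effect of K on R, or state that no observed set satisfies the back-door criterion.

desc(K)\{K}={B,H,P,R}; candidates ⊆ {L,V}.
size 0: {}; under {} K still reaches {B,H,L,R,V} ∋ R.
size 1: {L}, {V}; under {L} K still reaches {B,H,R,V} ∋ R.
{L,V}: K⊥R given {L,V} in G with K→· removed — back-door holds.

K→R: minimal back-door set {L, V}.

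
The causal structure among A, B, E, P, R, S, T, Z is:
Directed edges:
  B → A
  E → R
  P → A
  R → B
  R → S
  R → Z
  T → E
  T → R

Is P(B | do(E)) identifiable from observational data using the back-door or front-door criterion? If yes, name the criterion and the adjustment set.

desc(E)\{E}={A,B,R,S,Z}; candidates ⊆ {P,T}.
size 0: {}; under {} E still reaches {A,B,R,S,T,Z} ∋ B.
{T}: E⊥B given {T} in G with E→· removed — back-door holds.
P(B|do(E)) = Σ_{T} P(B|E,T)·P(T).

P(B|do(E)): backdoor, adjust for {T}.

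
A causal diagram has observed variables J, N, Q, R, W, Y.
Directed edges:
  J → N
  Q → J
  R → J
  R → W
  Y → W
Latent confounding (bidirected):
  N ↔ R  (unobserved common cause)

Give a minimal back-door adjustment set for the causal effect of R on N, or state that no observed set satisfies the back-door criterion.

desc(R)\{R}={J,N,W}; candidates ⊆ {Q,Y}.
R↔N: latent back-door arc(s) into R.
size 0: {}; under {} R still reaches {N} ∋ N.
size 1: {Q}, {Y}; under {Q} R still reaches {N} ∋ N.
size 2: {Q,Y}; under {Q,Y} R still reaches {N} ∋ N.
R↔N cannot be blocked by any observed set — no back-door set.

R→N: no observed back-door set.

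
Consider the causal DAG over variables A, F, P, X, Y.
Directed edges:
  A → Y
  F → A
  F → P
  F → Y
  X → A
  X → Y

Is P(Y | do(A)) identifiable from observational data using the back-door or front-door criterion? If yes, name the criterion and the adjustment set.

P(Y|do(A)): backdoor, adjust for {F, X}.

desc(A)\{A}={Y}; candidates ⊆ {F,P,X}.
size 0: {}; under {} A still reaches {F,P,X,Y} ∋ Y.
size 1: {F}, {P}, {X}; under {F} A still reaches {X,Y} ∋ Y.
{F,X}: A⊥Y given {F,X} in G with A→· removed — back-door holds.
P(Y|do(A)) = Σ_{F,X} P(Y|A,F,X)·P(F,X).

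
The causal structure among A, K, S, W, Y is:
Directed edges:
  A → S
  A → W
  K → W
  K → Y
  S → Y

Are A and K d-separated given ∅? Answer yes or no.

Yes — A ⊥ K | ∅.

Bayes-Ball from A | ∅ reaches {S,W,Y}.
K ∉ reach(A|∅) ⇒ A ⊥ K | ∅.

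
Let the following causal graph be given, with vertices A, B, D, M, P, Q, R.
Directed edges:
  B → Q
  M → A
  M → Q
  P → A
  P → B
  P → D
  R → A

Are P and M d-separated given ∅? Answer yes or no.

Bayes-Ball from P | ∅ reaches {A,B,D,Q}.
M ∉ reach(P|∅) ⇒ P ⊥ M | ∅.

Yes — P ⊥ M | ∅.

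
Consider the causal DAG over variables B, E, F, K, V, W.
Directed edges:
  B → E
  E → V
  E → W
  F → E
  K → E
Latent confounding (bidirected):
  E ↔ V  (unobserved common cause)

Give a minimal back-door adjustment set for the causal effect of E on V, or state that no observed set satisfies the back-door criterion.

desc(E)\{E}={V,W}; candidates ⊆ {B,F,K}.
E↔V: latent back-door arc(s) into E.
size 0: {}; under {} E still reaches {B,F,K,V} ∋ V.
size 1: {B}, {F}, {K}; under {B} E still reaches {F,K,V} ∋ V.
size 2: {B,F}, {B,K}, {F,K}; under {B,F} E still reaches {K,V} ∋ V.
E↔V cannot be blocked by any observed set — no back-door set.

E→V: no observed back-door set.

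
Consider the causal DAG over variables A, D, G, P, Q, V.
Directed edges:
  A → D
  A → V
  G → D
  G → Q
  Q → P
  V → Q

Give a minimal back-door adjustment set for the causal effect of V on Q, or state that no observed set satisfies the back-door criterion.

V→Q: minimal back-door set ∅.

desc(V)\{V}={P,Q}; candidates ⊆ {A,D,G}.
∅: V⊥Q given ∅ in G with V→· removed — back-door holds.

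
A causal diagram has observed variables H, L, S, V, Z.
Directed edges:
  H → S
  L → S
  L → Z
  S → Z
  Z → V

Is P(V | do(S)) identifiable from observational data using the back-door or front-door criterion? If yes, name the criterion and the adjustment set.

desc(S)\{S}={V,Z}; candidates ⊆ {H,L}.
size 0: {}; under {} S still reaches {H,L,V,Z} ∋ V.
{L}: S⊥V given {L} in G with S→· removed — back-door holds.
P(V|do(S)) = Σ_{L} P(V|S,L)·P(L).

P(V|do(S)): backdoor, adjust for {L}.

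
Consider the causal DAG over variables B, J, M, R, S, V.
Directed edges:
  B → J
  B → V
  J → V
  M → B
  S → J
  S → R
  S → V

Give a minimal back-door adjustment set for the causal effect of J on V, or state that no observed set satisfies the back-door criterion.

J→V: minimal back-door set {B, S}.

desc(J)\{J}={V}; candidates ⊆ {B,M,R,S}.
size 0: {}; under {} J still reaches {B,M,R,S,V} ∋ V.
size 1: {B}, {M}, {R} …(+1); under {B} J still reaches {R,S,V} ∋ V.
{B,S}: J⊥V given {B,S} in G with J→· removed — back-door holds.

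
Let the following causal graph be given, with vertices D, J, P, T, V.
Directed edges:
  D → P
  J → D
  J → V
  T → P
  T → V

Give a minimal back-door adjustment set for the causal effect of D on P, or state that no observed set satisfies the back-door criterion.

desc(D)\{D}={P}; candidates ⊆ {J,T,V}.
∅: D⊥P given ∅ in G with D→· removed — back-door holds.

D→P: minimal back-door set ∅.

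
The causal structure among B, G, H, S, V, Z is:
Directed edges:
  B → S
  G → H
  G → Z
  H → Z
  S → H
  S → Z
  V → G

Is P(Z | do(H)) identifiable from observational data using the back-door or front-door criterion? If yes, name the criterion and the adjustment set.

desc(H)\{H}={Z}; candidates ⊆ {B,G,S,V}.
size 0: {}; under {} H still reaches {B,G,S,V,Z} ∋ Z.
size 1: {B}, {G}, {S} …(+1); under {B} H still reaches {G,S,V,Z} ∋ Z.
{G,S}: H⊥Z given {G,S} in G with H→· removed — back-door holds.
P(Z|do(H)) = Σ_{G,S} P(Z|H,G,S)·P(G,S).

P(Z|do(H)): backdoor, adjust for {G, S}.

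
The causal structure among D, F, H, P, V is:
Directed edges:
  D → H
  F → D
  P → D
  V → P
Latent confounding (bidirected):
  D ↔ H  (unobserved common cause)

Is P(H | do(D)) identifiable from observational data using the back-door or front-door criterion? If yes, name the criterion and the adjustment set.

P(H|do(D)): not identifiable (no BD/FD set).

desc(D)\{D}={H}; candidates ⊆ {F,P,V}.
D↔H: latent back-door arc(s) into D.
size 0: {}; under {} D still reaches {F,H,P,V} ∋ H.
size 1: {F}, {P}, {V}; under {F} D still reaches {H,P,V} ∋ H.
size 2: {F,P}, {F,V}, {P,V}; under {F,P} D still reaches {H} ∋ H.
D↔H cannot be blocked by any observed set — no back-door set.
No mediator lies on a directed D→…→H path.
Neither criterion identifies P(H|do(D)) in this graph.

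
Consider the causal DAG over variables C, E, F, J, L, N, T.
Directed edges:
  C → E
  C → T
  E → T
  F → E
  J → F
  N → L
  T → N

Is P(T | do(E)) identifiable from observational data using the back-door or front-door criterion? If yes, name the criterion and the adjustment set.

desc(E)\{E}={L,N,T}; candidates ⊆ {C,F,J}.
size 0: {}; under {} E still reaches {C,F,J,L,N,T} ∋ T.
{C}: E⊥T given {C} in G with E→· removed — back-door holds.
P(T|do(E)) = Σ_{C} P(T|E,C)·P(C).

P(T|do(E)): backdoor, adjust for {C}.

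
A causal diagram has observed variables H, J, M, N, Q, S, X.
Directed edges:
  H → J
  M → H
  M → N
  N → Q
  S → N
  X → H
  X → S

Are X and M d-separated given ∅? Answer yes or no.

Bayes-Ball from X | ∅ reaches {H,J,N,Q,S}.
M ∉ reach(X|∅) ⇒ X ⊥ M | ∅.

Yes — X ⊥ M | ∅.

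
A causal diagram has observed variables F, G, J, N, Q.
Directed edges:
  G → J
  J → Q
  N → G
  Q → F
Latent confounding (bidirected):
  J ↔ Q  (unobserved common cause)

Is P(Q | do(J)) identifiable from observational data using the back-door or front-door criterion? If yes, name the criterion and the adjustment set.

P(Q|do(J)): not identifiable (no BD/FD set).

desc(J)\{J}={F,Q}; candidates ⊆ {G,N}.
J↔Q: latent back-door arc(s) into J.
size 0: {}; under {} J still reaches {F,G,N,Q} ∋ Q.
size 1: {G}, {N}; under {G} J still reaches {F,Q} ∋ Q.
size 2: {G,N}; under {G,N} J still reaches {F,Q} ∋ Q.
J↔Q cannot be blocked by any observed set — no back-door set.
No mediator lies on a directed J→…→Q path.
Neither criterion identifies P(Q|do(J)) in this graph.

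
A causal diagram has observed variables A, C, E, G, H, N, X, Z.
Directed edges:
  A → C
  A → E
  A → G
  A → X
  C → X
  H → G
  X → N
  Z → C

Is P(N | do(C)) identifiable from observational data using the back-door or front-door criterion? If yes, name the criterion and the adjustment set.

desc(C)\{C}={N,X}; candidates ⊆ {A,E,G,H,Z}.
size 0: {}; under {} C still reaches {A,E,G,N,X,Z} ∋ N.
{A}: C⊥N given {A} in G with C→· removed — back-door holds.
P(N|do(C)) = Σ_{A} P(N|C,A)·P(A).

P(N|do(C)): backdoor, adjust for {A}.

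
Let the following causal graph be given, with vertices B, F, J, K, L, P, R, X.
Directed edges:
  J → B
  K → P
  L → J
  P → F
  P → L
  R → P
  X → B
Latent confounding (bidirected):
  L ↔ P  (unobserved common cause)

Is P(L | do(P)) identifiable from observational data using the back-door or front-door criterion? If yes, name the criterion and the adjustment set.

P(L|do(P)): not identifiable (no BD/FD set).

desc(P)\{P}={B,F,J,L}; candidates ⊆ {K,R,X}.
P↔L: latent back-door arc(s) into P.
size 0: {}; under {} P still reaches {B,J,K,L,R} ∋ L.
size 1: {K}, {R}, {X}; under {K} P still reaches {B,J,L,R} ∋ L.
size 2: {K,R}, {K,X}, {R,X}; under {K,R} P still reaches {B,J,L} ∋ L.
P↔L cannot be blocked by any observed set — no back-door set.
No mediator lies on a directed P→…→L path.
Neither criterion identifies P(L|do(P)) in this graph.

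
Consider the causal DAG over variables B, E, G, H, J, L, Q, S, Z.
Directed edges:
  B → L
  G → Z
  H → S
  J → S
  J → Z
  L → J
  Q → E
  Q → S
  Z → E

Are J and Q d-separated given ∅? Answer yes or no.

Yes — J ⊥ Q | ∅.

Bayes-Ball from J | ∅ reaches {B,E,L,S,Z}.
Q ∉ reach(J|∅) ⇒ J ⊥ Q | ∅.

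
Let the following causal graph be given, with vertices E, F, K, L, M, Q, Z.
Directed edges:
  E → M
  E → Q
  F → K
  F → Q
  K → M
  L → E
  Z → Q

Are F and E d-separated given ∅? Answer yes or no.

Bayes-Ball from F | ∅ reaches {K,M,Q}.
E ∉ reach(F|∅) ⇒ F ⊥ E | ∅.

Yes — F ⊥ E | ∅.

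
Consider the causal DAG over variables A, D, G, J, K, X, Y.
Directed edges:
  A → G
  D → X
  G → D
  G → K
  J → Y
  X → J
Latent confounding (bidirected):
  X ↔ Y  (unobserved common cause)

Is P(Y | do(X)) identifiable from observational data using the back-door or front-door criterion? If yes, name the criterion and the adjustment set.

P(Y|do(X)): frontdoor, adjust for {J}.

desc(X)\{X}={J,Y}; candidates ⊆ {A,D,G,K}.
X↔Y: latent back-door arc(s) into X.
size 0: {}; under {} X still reaches {A,D,G,K,Y} ∋ Y.
size 1: {A}, {D}, {G} …(+1); under {A} X still reaches {D,G,K,Y} ∋ Y.
size 2: {A,D}, {A,G}, {A,K} …(+3); under {A,D} X still reaches {Y} ∋ Y.
X↔Y cannot be blocked by any observed set — no back-door set.
{J}: (i) intercepts every directed X→Y path; (ii) no back-door X→{J}; (iii) {X} blocks every back-door {J}→Y. Front-door holds.
P(Y|do(X)) = Σ_{J} P(J|X) Σ_{X'} P(Y|J,X')P(X').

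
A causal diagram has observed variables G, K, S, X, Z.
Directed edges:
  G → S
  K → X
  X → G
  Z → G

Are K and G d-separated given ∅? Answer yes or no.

No — K and G are d-connected given ∅.

Bayes-Ball from K | ∅ reaches {G,S,X}.
G ∈ reach(K|∅) ⇒ K ⊥̸ G | ∅.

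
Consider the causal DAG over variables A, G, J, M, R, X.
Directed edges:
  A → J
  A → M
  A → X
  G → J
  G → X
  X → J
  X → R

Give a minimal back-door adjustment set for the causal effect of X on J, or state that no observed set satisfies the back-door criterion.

desc(X)\{X}={J,R}; candidates ⊆ {A,G,M}.
size 0: {}; under {} X still reaches {A,G,J,M} ∋ J.
size 1: {A}, {G}, {M}; under {A} X still reaches {G,J} ∋ J.
{A,G}: X⊥J given {A,G} in G with X→· removed — back-door holds.

X→J: minimal back-door set {A, G}.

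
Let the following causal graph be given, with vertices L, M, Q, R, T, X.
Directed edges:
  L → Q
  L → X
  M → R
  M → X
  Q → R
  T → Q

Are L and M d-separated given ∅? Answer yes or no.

Yes — L ⊥ M | ∅.

Bayes-Ball from L | ∅ reaches {Q,R,X}.
M ∉ reach(L|∅) ⇒ L ⊥ M | ∅.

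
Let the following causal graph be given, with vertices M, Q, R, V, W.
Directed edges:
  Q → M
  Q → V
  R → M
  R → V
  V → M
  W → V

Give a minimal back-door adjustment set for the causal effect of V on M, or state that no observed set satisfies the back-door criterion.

V→M: minimal back-door set {Q, R}.

desc(V)\{V}={M}; candidates ⊆ {Q,R,W}.
size 0: {}; under {} V still reaches {M,Q,R,W} ∋ M.
size 1: {Q}, {R}, {W}; under {Q} V still reaches {M,R,W} ∋ M.
{Q,R}: V⊥M given {Q,R} in G with V→· removed — back-door holds.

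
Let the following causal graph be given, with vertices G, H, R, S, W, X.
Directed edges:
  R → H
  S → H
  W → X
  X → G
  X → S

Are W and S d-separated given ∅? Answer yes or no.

Bayes-Ball from W | ∅ reaches {G,H,S,X}.
S ∈ reach(W|∅) ⇒ W ⊥̸ S | ∅.

No — W and S are d-connected given ∅.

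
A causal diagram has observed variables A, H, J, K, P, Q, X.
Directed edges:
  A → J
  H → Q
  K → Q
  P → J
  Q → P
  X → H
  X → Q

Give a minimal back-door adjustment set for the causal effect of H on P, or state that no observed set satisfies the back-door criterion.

desc(H)\{H}={J,P,Q}; candidates ⊆ {A,K,X}.
size 0: {}; under {} H still reaches {J,P,Q,X} ∋ P.
{X}: H⊥P given {X} in G with H→· removed — back-door holds.

H→P: minimal back-door set {X}.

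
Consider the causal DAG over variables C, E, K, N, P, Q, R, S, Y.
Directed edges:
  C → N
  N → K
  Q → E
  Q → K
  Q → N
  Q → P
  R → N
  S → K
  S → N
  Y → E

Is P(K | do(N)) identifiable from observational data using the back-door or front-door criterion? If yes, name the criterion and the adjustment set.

desc(N)\{N}={K}; candidates ⊆ {C,E,P,Q,R,S,Y}.
size 0: {}; under {} N still reaches {C,E,K,P,Q,R,S} ∋ K.
size 1: {C}, {E}, {P} …(+4); under {C} N still reaches {E,K,P,Q,R,S} ∋ K.
{Q,S}: N⊥K given {Q,S} in G with N→· removed — back-door holds.
P(K|do(N)) = Σ_{Q,S} P(K|N,Q,S)·P(Q,S).

P(K|do(N)): backdoor, adjust for {Q, S}.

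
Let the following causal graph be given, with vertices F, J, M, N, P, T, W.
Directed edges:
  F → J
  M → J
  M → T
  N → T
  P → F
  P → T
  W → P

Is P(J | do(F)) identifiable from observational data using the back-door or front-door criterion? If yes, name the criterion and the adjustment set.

P(J|do(F)): backdoor, adjust for ∅.

desc(F)\{F}={J}; candidates ⊆ {M,N,P,T,W}.
∅: F⊥J given ∅ in G with F→· removed — back-door holds.
P(J|do(F)) = P(J|F) — no adjustment needed.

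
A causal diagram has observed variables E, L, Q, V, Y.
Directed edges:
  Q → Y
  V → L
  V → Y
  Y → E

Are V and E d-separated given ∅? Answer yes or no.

No — V and E are d-connected given ∅.

Bayes-Ball from V | ∅ reaches {E,L,Y}.
E ∈ reach(V|∅) ⇒ V ⊥̸ E | ∅.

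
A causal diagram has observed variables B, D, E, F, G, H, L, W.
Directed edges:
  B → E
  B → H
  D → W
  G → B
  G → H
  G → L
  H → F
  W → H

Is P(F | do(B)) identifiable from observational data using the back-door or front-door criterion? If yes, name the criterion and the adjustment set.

desc(B)\{B}={E,F,H}; candidates ⊆ {D,G,L,W}.
size 0: {}; under {} B still reaches {F,G,H,L} ∋ F.
{G}: B⊥F given {G} in G with B→· removed — back-door holds.
P(F|do(B)) = Σ_{G} P(F|B,G)·P(G).

P(F|do(B)): backdoor, adjust for {G}.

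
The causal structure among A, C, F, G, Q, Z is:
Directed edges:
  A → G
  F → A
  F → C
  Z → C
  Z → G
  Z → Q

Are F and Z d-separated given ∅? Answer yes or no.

Yes — F ⊥ Z | ∅.

Bayes-Ball from F | ∅ reaches {A,C,G}.
Z ∉ reach(F|∅) ⇒ F ⊥ Z | ∅.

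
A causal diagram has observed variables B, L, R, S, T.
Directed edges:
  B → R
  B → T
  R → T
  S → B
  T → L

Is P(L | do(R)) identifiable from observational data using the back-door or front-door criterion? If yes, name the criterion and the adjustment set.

P(L|do(R)): backdoor, adjust for {B}.

desc(R)\{R}={L,T}; candidates ⊆ {B,S}.
size 0: {}; under {} R still reaches {B,L,S,T} ∋ L.
{B}: R⊥L given {B} in G with R→· removed — back-door holds.
P(L|do(R)) = Σ_{B} P(L|R,B)·P(B).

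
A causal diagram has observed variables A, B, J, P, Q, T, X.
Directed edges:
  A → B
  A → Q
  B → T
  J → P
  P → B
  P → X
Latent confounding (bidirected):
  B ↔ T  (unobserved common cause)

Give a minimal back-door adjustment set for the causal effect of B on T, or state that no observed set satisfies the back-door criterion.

B→T: no observed back-door set.

desc(B)\{B}={T}; candidates ⊆ {A,J,P,Q,X}.
B↔T: latent back-door arc(s) into B.
size 0: {}; under {} B still reaches {A,J,P,Q,T,X} ∋ T.
size 1: {A}, {J}, {P} …(+2); under {A} B still reaches {J,P,T,X} ∋ T.
size 2: {A,J}, {A,P}, {A,Q} …(+7); under {A,J} B still reaches {P,T,X} ∋ T.
B↔T cannot be blocked by any observed set — no back-door set.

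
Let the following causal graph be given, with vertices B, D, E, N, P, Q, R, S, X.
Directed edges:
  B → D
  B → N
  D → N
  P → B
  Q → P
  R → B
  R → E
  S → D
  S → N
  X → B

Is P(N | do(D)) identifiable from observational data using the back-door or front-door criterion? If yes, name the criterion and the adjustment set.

desc(D)\{D}={N}; candidates ⊆ {B,E,P,Q,R,S,X}.
size 0: {}; under {} D still reaches {B,E,N,P,Q,R,S,X} ∋ N.
size 1: {B}, {E}, {P} …(+4); under {B} D still reaches {N,S} ∋ N.
{B,S}: D⊥N given {B,S} in G with D→· removed — back-door holds.
P(N|do(D)) = Σ_{B,S} P(N|D,B,S)·P(B,S).

P(N|do(D)): backdoor, adjust for {B, S}.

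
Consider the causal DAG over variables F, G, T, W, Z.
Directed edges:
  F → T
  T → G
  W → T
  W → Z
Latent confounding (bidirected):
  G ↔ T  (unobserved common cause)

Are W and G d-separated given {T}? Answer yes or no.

Bayes-Ball from W | {T} reaches {F,G,Z}.
G ∈ reach(W|{T}) ⇒ W ⊥̸ G | {T}.

No — W and G are d-connected given {T}.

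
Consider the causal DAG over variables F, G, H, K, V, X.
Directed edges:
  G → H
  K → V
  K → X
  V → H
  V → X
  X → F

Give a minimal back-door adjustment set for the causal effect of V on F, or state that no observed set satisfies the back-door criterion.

V→F: minimal back-door set {K}.

desc(V)\{V}={F,H,X}; candidates ⊆ {G,K}.
size 0: {}; under {} V still reaches {F,K,X} ∋ F.
{K}: V⊥F given {K} in G with V→· removed — back-door holds.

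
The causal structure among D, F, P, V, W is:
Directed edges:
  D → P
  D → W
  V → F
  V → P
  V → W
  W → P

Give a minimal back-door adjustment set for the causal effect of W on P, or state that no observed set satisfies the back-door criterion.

desc(W)\{W}={P}; candidates ⊆ {D,F,V}.
size 0: {}; under {} W still reaches {D,F,P,V} ∋ P.
size 1: {D}, {F}, {V}; under {D} W still reaches {F,P,V} ∋ P.
{D,V}: W⊥P given {D,V} in G with W→· removed — back-door holds.

W→P: minimal back-door set {D, V}.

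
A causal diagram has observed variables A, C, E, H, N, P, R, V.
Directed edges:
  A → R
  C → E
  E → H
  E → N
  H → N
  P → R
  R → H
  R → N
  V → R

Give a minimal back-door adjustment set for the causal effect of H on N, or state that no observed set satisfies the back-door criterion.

H→N: minimal back-door set {E, R}.

desc(H)\{H}={N}; candidates ⊆ {A,C,E,P,R,V}.
size 0: {}; under {} H still reaches {A,C,E,N,P,R,V} ∋ N.
size 1: {A}, {C}, {E} …(+3); under {A} H still reaches {C,E,N,P,R,V} ∋ N.
{E,R}: H⊥N given {E,R} in G with H→· removed — back-door holds.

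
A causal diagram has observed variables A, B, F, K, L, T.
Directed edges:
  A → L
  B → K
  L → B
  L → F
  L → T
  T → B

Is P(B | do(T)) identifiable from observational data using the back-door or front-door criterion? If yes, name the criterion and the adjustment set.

P(B|do(T)): backdoor, adjust for {L}.

desc(T)\{T}={B,K}; candidates ⊆ {A,F,L}.
size 0: {}; under {} T still reaches {A,B,F,K,L} ∋ B.
{L}: T⊥B given {L} in G with T→· removed — back-door holds.
P(B|do(T)) = Σ_{L} P(B|T,L)·P(L).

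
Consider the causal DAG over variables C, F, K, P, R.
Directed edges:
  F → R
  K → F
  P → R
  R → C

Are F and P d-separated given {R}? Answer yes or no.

Bayes-Ball from F | {R} reaches {K,P}.
P ∈ reach(F|{R}) ⇒ F ⊥̸ P | {R}.

No — F and P are d-connected given {R}.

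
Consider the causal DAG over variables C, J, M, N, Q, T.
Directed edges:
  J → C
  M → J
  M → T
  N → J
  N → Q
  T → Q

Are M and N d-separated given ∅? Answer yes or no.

Yes — M ⊥ N | ∅.

Bayes-Ball from M | ∅ reaches {C,J,Q,T}.
N ∉ reach(M|∅) ⇒ M ⊥ N | ∅.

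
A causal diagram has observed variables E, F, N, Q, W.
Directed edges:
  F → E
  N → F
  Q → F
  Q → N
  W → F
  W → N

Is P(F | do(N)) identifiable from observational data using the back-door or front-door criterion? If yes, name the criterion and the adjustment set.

desc(N)\{N}={E,F}; candidates ⊆ {Q,W}.
size 0: {}; under {} N still reaches {E,F,Q,W} ∋ F.
size 1: {Q}, {W}; under {Q} N still reaches {E,F,W} ∋ F.
{Q,W}: N⊥F given {Q,W} in G with N→· removed — back-door holds.
P(F|do(N)) = Σ_{Q,W} P(F|N,Q,W)·P(Q,W).

P(F|do(N)): backdoor, adjust for {Q, W}.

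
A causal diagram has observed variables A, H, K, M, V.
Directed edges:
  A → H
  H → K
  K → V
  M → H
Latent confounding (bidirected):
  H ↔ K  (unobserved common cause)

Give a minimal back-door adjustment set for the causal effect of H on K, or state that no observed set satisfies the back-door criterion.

desc(H)\{H}={K,V}; candidates ⊆ {A,M}.
H↔K: latent back-door arc(s) into H.
size 0: {}; under {} H still reaches {A,K,M,V} ∋ K.
size 1: {A}, {M}; under {A} H still reaches {K,M,V} ∋ K.
size 2: {A,M}; under {A,M} H still reaches {K,V} ∋ K.
H↔K cannot be blocked by any observed set — no back-door set.

H→K: no observed back-door set.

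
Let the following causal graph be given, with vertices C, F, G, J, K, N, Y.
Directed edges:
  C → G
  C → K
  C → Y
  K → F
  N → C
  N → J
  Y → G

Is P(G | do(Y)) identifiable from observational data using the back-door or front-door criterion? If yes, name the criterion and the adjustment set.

desc(Y)\{Y}={G}; candidates ⊆ {C,F,J,K,N}.
size 0: {}; under {} Y still reaches {C,F,G,J,K,N} ∋ G.
{C}: Y⊥G given {C} in G with Y→· removed — back-door holds.
P(G|do(Y)) = Σ_{C} P(G|Y,C)·P(C).

P(G|do(Y)): backdoor, adjust for {C}.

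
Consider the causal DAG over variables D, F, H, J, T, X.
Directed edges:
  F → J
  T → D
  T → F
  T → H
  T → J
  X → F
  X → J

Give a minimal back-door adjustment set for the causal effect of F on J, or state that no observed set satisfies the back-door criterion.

F→J: minimal back-door set {T, X}.

desc(F)\{F}={J}; candidates ⊆ {D,H,T,X}.
size 0: {}; under {} F still reaches {D,H,J,T,X} ∋ J.
size 1: {D}, {H}, {T} …(+1); under {D} F still reaches {H,J,T,X} ∋ J.
{T,X}: F⊥J given {T,X} in G with F→· removed — back-door holds.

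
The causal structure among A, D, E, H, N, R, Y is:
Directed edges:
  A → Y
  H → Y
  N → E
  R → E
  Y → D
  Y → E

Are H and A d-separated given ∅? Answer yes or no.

Bayes-Ball from H | ∅ reaches {D,E,Y}.
A ∉ reach(H|∅) ⇒ H ⊥ A | ∅.

Yes — H ⊥ A | ∅.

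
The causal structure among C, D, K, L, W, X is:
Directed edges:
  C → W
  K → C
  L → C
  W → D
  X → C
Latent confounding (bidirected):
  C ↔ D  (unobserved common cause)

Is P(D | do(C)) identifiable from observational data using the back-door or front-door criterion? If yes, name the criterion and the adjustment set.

P(D|do(C)): frontdoor, adjust for {W}.

desc(C)\{C}={D,W}; candidates ⊆ {K,L,X}.
C↔D: latent back-door arc(s) into C.
size 0: {}; under {} C still reaches {D,K,L,X} ∋ D.
size 1: {K}, {L}, {X}; under {K} C still reaches {D,L,X} ∋ D.
size 2: {K,L}, {K,X}, {L,X}; under {K,L} C still reaches {D,X} ∋ D.
C↔D cannot be blocked by any observed set — no back-door set.
{W}: (i) intercepts every directed C→D path; (ii) no back-door C→{W}; (iii) {C} blocks every back-door {W}→D. Front-door holds.
P(D|do(C)) = Σ_{W} P(W|C) Σ_{C'} P(D|W,C')P(C').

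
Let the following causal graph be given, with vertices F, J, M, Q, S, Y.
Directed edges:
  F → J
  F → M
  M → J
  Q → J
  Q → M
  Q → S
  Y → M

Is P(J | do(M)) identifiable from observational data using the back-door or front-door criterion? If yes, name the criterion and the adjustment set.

P(J|do(M)): backdoor, adjust for {F, Q}.

desc(M)\{M}={J}; candidates ⊆ {F,Q,S,Y}.
size 0: {}; under {} M still reaches {F,J,Q,S,Y} ∋ J.
size 1: {F}, {Q}, {S} …(+1); under {F} M still reaches {J,Q,S,Y} ∋ J.
{F,Q}: M⊥J given {F,Q} in G with M→· removed — back-door holds.
P(J|do(M)) = Σ_{F,Q} P(J|M,F,Q)·P(F,Q).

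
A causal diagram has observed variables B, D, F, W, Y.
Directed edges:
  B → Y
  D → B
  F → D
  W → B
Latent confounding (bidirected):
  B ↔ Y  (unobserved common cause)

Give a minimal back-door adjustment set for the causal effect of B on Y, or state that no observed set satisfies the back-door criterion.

B→Y: no observed back-door set.

desc(B)\{B}={Y}; candidates ⊆ {D,F,W}.
B↔Y: latent back-door arc(s) into B.
size 0: {}; under {} B still reaches {D,F,W,Y} ∋ Y.
size 1: {D}, {F}, {W}; under {D} B still reaches {W,Y} ∋ Y.
size 2: {D,F}, {D,W}, {F,W}; under {D,F} B still reaches {W,Y} ∋ Y.
B↔Y cannot be blocked by any observed set — no back-door set.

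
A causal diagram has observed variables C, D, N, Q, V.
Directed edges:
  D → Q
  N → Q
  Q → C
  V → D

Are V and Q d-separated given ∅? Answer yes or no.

No — V and Q are d-connected given ∅.

Bayes-Ball from V | ∅ reaches {C,D,Q}.
Q ∈ reach(V|∅) ⇒ V ⊥̸ Q | ∅.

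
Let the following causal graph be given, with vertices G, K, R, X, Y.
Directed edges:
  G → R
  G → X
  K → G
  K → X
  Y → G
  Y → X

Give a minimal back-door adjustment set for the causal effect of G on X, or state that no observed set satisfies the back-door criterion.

desc(G)\{G}={R,X}; candidates ⊆ {K,Y}.
size 0: {}; under {} G still reaches {K,X,Y} ∋ X.
size 1: {K}, {Y}; under {K} G still reaches {X,Y} ∋ X.
{K,Y}: G⊥X given {K,Y} in G with G→· removed — back-door holds.

G→X: minimal back-door set {K, Y}.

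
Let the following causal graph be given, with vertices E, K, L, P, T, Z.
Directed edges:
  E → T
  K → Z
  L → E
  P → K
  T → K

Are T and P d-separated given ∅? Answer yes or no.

Yes — T ⊥ P | ∅.

Bayes-Ball from T | ∅ reaches {E,K,L,Z}.
P ∉ reach(T|∅) ⇒ T ⊥ P | ∅.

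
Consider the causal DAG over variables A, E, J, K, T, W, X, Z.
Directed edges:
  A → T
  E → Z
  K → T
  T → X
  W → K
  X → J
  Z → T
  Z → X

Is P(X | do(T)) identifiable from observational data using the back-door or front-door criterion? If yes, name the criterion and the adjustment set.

P(X|do(T)): backdoor, adjust for {Z}.

desc(T)\{T}={J,X}; candidates ⊆ {A,E,K,W,Z}.
size 0: {}; under {} T still reaches {A,E,J,K,W,X,Z} ∋ X.
{Z}: T⊥X given {Z} in G with T→· removed — back-door holds.
P(X|do(T)) = Σ_{Z} P(X|T,Z)·P(Z).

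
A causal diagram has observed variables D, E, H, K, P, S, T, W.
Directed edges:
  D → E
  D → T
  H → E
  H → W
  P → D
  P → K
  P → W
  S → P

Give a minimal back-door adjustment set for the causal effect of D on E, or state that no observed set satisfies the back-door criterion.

D→E: minimal back-door set ∅.

desc(D)\{D}={E,T}; candidates ⊆ {H,K,P,S,W}.
∅: D⊥E given ∅ in G with D→· removed — back-door holds.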